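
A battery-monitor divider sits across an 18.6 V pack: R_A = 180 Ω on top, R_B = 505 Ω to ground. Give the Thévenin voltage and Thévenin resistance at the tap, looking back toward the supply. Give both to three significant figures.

V_th = 13.7 V, R_th = 133 Ω

V_th is the open-circuit tap voltage: 18.6 × 505/(180 + 505) = 13.7 V.
With the supply zeroed, R_A and R_B appear in parallel from the tap: R_th = R_A‖R_B = (180 × 505)/685.0 = 133 Ω.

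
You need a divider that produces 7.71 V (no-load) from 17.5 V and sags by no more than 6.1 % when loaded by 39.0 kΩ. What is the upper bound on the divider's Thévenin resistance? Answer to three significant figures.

Loading drop = R_th/(R_th + R_L) ≤ 0.0610, so R_th ≤ R_L · ε/(1−ε) = 39.0 kΩ × 0.0610/0.9390 = 2.53 kΩ.

R_th ≤ 2.53 kΩ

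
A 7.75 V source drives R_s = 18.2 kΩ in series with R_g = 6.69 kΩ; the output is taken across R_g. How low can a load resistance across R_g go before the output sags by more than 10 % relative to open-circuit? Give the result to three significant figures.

R_L(min) ≈ 44.0 kΩ

Output resistance R_th = R_s‖R_g = (18.2 × 6.69)/24.89 = 4.892 kΩ.
The fractional drop is R_th/(R_th + R_L); requiring this ≤ 0.100 gives R_L ≥ R_th(1/0.100 − 1) = 4.892 × 9.000 = 44.0 kΩ.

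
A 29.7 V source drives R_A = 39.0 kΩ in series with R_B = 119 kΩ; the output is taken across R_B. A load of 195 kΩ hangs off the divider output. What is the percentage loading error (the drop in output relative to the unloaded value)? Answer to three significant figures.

Unloaded V = 29.7 × 119/158.0 = 22.369 V.
Loaded: R_B‖R_L = 73.90 kΩ, giving V = 29.7 × 73.90/112.9 = 19.441 V.
Drop = (22.369 − 19.441) / 22.369 = 13.1 %.

13.1 %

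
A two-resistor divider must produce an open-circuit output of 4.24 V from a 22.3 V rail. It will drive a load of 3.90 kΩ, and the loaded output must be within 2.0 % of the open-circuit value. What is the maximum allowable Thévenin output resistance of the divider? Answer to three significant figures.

Loading drop = R_th/(R_th + R_L) ≤ 0.0200, so R_th ≤ R_L · ε/(1−ε) = 3.90 kΩ × 0.0200/0.9800 = 79.6 Ω.

R_th ≤ 79.6 Ω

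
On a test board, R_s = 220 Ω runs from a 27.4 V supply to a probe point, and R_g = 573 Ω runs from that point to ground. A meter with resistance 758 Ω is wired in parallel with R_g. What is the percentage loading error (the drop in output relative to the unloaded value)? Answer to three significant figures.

Unloaded V = 27.4 × 573/793.0 = 19.80 V.
Loaded: R_g‖R_L = 326.3 Ω, giving V = 27.4 × 326.3/546.3 = 16.37 V.
Drop = (19.80 − 16.37) / 19.80 = 17.3 %.

17.3 %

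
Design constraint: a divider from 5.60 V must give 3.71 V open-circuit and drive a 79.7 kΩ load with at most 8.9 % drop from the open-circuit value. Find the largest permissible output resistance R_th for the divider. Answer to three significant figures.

R_th ≤ 7.79 kΩ

Loading drop = R_th/(R_th + R_L) ≤ 0.0890, so R_th ≤ R_L · ε/(1−ε) = 79.7 kΩ × 0.0890/0.9110 = 7.79 kΩ.
(Any R1, R2 with R2/(R1+R2) = 0.663 and R1‖R2 ≤ 7.79 kΩ will meet the spec.)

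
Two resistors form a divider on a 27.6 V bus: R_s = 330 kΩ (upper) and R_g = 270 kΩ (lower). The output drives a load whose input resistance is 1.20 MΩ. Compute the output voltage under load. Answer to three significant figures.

The load sits in parallel with R_g: R_g‖R_L = (270 × 1200) / (270 + 1200) = 220.4 kΩ.
V_out = 27.6 × 220.4 / (330 + 220.4) = 27.6 × 220.4/550.4 = 11.1 V.
(Unloaded it would have been 12.4 V.)

V_out ≈ 11.1 V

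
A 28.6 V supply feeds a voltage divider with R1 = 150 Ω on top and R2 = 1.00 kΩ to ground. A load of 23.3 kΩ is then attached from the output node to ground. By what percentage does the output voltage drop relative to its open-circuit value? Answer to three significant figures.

The divider's output (Thévenin) resistance is R1‖R2 = 130.4 Ω.
Fractional drop under load = R_th/(R_th + R_L) = 130.4 / (130.4 + 23300) = 0.005567.
So the output falls by 0.557 %.

0.557 %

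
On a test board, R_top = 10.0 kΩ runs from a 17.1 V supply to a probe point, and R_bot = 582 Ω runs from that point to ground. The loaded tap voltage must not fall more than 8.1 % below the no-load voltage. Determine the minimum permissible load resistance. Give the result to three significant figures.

R_L(min) ≈ 6.24 kΩ

Output resistance R_th = R_top‖R_bot = (10000 × 582)/10580 = 550.0 Ω.
The fractional drop is R_th/(R_th + R_L); requiring this ≤ 0.0810 gives R_L ≥ R_th(1/0.0810 − 1) = 550.0 × 11.35 = 6.24 kΩ.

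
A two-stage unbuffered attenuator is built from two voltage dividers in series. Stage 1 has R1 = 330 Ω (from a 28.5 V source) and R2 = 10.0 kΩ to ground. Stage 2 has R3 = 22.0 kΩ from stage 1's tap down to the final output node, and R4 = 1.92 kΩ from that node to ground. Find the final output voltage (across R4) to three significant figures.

V_out ≈ 2.19 V

Stage 2 presents R3+R4 = 23920 Ω as a load on stage 1's tap.
Stage 1's lower leg becomes R2‖(R3+R4) = 7052 Ω, so V_mid = 28.5 × 7052/7382 = 27.23 V.
Stage 2 is itself unloaded: V_out = V_mid × R4/(R3+R4) = 27.23 × 1920/23920 = 2.19 V.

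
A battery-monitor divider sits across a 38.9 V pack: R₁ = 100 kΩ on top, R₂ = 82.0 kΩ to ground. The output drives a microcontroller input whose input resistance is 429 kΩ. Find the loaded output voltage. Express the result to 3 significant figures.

The load sits in parallel with R₂: R₂‖R_L = (82.0 × 429) / (82.0 + 429) = 68.84 kΩ.
V_out = 38.9 × 68.84 / (100 + 68.84) = 38.9 × 68.84/168.8 = 15.9 V.
(Unloaded it would have been 17.5 V.)

V_out ≈ 15.9 V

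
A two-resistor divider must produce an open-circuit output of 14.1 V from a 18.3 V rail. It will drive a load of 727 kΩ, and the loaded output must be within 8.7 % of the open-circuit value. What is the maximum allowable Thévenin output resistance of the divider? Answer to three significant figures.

R_th ≤ 69.3 kΩ

Loading drop = R_th/(R_th + R_L) ≤ 0.0870, so R_th ≤ R_L · ε/(1−ε) = 727 kΩ × 0.0870/0.9130 = 69.3 kΩ.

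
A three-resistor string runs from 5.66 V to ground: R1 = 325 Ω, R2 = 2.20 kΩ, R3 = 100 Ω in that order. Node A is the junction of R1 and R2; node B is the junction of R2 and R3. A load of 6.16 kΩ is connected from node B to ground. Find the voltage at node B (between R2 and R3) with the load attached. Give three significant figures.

At node B, R3 is in parallel with the load: R3‖R_L = 98.40 Ω.
Below node A the resistance is R2 + (R3‖R_L) = 2298 Ω, so V_A = 5.66 × 2298/2623 = 4.959 V.
Then V_B = V_A × (R3‖R_L)/(R2 + R3‖R_L) = 4.959 × 98.40/2298 = 0.212 V.

V ≈ 0.212 V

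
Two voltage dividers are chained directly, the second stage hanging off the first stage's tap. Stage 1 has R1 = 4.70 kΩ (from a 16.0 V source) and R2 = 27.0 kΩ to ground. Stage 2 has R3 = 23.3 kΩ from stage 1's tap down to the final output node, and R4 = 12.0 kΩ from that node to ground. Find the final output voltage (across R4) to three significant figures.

V_out ≈ 4.16 V

Stage 2 presents R3+R4 = 35.30 kΩ as a load on stage 1's tap.
Stage 1's lower leg becomes R2‖(R3+R4) = 15.30 kΩ, so V_mid = 16.0 × 15.30/20.00 = 12.24 V.
Stage 2 is itself unloaded: V_out = V_mid × R4/(R3+R4) = 12.24 × 12.0/35.30 = 4.16 V.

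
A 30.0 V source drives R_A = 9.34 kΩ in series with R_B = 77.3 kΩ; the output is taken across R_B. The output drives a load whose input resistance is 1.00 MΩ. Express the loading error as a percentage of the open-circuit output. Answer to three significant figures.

The divider's output (Thévenin) resistance is R_A‖R_B = 8.333 kΩ.
Fractional drop under load = R_th/(R_th + R_L) = 8.333 / (8.333 + 1000) = 0.008264.
So the output falls by 0.826 %.

0.826 %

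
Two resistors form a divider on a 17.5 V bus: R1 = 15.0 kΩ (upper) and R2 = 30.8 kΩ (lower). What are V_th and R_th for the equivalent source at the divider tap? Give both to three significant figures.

V_th is the open-circuit tap voltage: 17.5 × 30.8/(15.0 + 30.8) = 11.8 V.
With the supply zeroed, R1 and R2 appear in parallel from the tap: R_th = R1‖R2 = (15.0 × 30.8)/45.80 = 10.1 kΩ.

V_th = 11.8 V, R_th = 10.1 kΩ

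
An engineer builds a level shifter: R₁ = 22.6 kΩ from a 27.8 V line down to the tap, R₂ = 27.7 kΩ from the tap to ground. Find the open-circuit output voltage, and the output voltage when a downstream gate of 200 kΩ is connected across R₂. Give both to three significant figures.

Unloaded: 15.3 V; loaded: 14.4 V

Open-circuit: V = 27.8 × 27.7/(22.6 + 27.7) = 15.3 V.
With the load, R₂ becomes R₂‖R_L = 24.33 kΩ, so V = 27.8 × 24.33/46.93 = 14.4 V.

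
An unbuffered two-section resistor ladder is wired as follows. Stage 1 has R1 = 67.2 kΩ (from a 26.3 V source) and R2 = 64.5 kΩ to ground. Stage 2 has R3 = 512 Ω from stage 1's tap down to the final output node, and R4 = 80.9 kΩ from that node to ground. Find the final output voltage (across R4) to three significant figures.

Stage 2 presents R3+R4 = 81410 Ω as a load on stage 1's tap.
Stage 1's lower leg becomes R2‖(R3+R4) = 35990 Ω, so V_mid = 26.3 × 35990/103200 = 9.172 V.
Stage 2 is itself unloaded: V_out = V_mid × R4/(R3+R4) = 9.172 × 80900/81410 = 9.11 V.

V_out ≈ 9.11 V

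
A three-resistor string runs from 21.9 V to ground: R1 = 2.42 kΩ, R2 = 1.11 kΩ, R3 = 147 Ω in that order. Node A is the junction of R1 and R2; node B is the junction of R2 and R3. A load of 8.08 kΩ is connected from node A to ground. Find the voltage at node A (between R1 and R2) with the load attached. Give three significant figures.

V ≈ 6.79 V

Below node A the series string R2+R3 = 1257 Ω sits in parallel with the 8080 Ω load: 1088 Ω.
V_A = 21.9 × 1088/(2420 + 1088) = 6.79 V.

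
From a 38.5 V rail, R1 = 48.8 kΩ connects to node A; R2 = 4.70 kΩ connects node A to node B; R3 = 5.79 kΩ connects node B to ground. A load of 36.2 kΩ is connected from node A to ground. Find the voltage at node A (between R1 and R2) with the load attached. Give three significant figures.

Below node A the series string R2+R3 = 10.49 kΩ sits in parallel with the 36.2 kΩ load: 8.133 kΩ.
V_A = 38.5 × 8.133/(48.8 + 8.133) = 5.50 V.

V ≈ 5.50 V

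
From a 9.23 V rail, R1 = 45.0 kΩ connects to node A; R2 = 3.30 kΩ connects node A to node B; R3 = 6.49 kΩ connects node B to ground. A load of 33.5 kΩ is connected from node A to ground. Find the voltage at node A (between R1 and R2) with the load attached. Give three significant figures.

V ≈ 1.33 V

Below node A the series string R2+R3 = 9.790 kΩ sits in parallel with the 33.5 kΩ load: 7.576 kΩ.
V_A = 9.23 × 7.576/(45.0 + 7.576) = 1.33 V.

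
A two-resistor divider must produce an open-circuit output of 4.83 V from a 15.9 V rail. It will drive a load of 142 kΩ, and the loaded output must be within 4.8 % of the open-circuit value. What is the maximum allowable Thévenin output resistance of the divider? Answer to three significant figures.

Loading drop = R_th/(R_th + R_L) ≤ 0.0480, so R_th ≤ R_L · ε/(1−ε) = 142 kΩ × 0.0480/0.9520 = 7.16 kΩ.

R_th ≤ 7.16 kΩ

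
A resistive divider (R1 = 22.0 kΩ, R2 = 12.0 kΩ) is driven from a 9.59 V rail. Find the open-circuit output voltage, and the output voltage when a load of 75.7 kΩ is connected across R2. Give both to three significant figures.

Unloaded: 3.38 V; loaded: 3.07 V

Open-circuit: V = 9.59 × 12.0/(22.0 + 12.0) = 3.38 V.
With the load, R2 becomes R2‖R_L = 10.36 kΩ, so V = 9.59 × 10.36/32.36 = 3.07 V.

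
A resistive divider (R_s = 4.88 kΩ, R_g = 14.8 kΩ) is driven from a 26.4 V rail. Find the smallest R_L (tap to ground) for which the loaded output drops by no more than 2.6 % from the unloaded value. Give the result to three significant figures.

Output resistance R_th = R_s‖R_g = (4.88 × 14.8)/19.68 = 3.670 kΩ.
The fractional drop is R_th/(R_th + R_L); requiring this ≤ 0.0260 gives R_L ≥ R_th(1/0.0260 − 1) = 3.670 × 37.46 = 137 kΩ.

R_L(min) ≈ 137 kΩ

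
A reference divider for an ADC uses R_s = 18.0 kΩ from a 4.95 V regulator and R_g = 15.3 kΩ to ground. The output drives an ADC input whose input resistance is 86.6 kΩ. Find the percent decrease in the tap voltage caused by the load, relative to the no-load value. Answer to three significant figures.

8.72 %

Unloaded V = 4.95 × 15.3/33.30 = 2.2743 V.
Loaded: R_g‖R_L = 13.00 kΩ, giving V = 4.95 × 13.00/31.00 = 2.0761 V.
Drop = (2.2743 − 2.0761) / 2.2743 = 8.72 %.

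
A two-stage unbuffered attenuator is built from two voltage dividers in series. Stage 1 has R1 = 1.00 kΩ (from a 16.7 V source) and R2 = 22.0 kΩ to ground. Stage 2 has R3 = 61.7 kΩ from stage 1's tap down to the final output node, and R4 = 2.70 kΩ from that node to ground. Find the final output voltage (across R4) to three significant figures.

Stage 2 presents R3+R4 = 64.40 kΩ as a load on stage 1's tap.
Stage 1's lower leg becomes R2‖(R3+R4) = 16.40 kΩ, so V_mid = 16.7 × 16.40/17.40 = 15.74 V.
Stage 2 is itself unloaded: V_out = V_mid × R4/(R3+R4) = 15.74 × 2.70/64.40 = 0.660 V.

V_out ≈ 0.660 V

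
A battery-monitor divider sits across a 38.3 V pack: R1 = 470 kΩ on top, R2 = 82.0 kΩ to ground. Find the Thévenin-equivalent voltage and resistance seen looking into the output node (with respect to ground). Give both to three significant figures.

V_th = 5.69 V, R_th = 69.8 kΩ

V_th is the open-circuit tap voltage: 38.3 × 82.0/(470 + 82.0) = 5.69 V.
With the supply zeroed, R1 and R2 appear in parallel from the tap: R_th = R1‖R2 = (470 × 82.0)/552.0 = 69.8 kΩ.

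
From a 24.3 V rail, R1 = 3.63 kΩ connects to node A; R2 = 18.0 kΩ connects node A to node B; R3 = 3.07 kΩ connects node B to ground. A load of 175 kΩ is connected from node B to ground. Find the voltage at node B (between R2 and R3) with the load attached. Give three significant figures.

V ≈ 2.97 V

At node B, R3 is in parallel with the load: R3‖R_L = 3.017 kΩ.
Below node A the resistance is R2 + (R3‖R_L) = 21.02 kΩ, so V_A = 24.3 × 21.02/24.65 = 20.72 V.
Then V_B = V_A × (R3‖R_L)/(R2 + R3‖R_L) = 20.72 × 3.017/21.02 = 2.97 V.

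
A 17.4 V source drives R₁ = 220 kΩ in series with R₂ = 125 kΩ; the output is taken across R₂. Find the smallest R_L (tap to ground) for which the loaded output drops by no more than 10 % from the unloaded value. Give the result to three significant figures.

Output resistance R_th = R₁‖R₂ = (220 × 125)/345.0 = 79.71 kΩ.
The fractional drop is R_th/(R_th + R_L); requiring this ≤ 0.100 gives R_L ≥ R_th(1/0.100 − 1) = 79.71 × 9.000 = 717 kΩ.

R_L(min) ≈ 717 kΩ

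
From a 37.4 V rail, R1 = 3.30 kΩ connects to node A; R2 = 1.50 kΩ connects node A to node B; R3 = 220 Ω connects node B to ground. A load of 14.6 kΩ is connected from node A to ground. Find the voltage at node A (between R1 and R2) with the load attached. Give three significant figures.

V ≈ 11.9 V

Below node A the series string R2+R3 = 1720 Ω sits in parallel with the 14600 Ω load: 1539 Ω.
V_A = 37.4 × 1539/(3300 + 1539) = 11.9 V.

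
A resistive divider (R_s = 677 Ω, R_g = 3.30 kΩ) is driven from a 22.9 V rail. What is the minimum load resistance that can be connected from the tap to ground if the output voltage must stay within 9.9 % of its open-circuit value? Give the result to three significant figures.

R_L(min) ≈ 5.11 kΩ

Output resistance R_th = R_s‖R_g = (677 × 3300)/3977 = 561.8 Ω.
The fractional drop is R_th/(R_th + R_L); requiring this ≤ 0.0990 gives R_L ≥ R_th(1/0.0990 − 1) = 561.8 × 9.101 = 5.11 kΩ.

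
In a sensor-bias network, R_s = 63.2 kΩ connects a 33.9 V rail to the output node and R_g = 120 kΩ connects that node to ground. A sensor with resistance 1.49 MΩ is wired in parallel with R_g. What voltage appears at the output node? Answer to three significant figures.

V_out ≈ 21.6 V

The load sits in parallel with R_g: R_g‖R_L = (120 × 1490) / (120 + 1490) = 111.1 kΩ.
V_out = 33.9 × 111.1 / (63.2 + 111.1) = 33.9 × 111.1/174.3 = 21.6 V.
(Unloaded it would have been 22.2 V.)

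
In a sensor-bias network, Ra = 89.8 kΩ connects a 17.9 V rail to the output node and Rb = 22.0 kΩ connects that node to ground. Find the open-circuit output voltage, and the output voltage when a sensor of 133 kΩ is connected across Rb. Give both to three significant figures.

Open-circuit: V = 17.9 × 22.0/(89.8 + 22.0) = 3.52 V.
With the load, Rb becomes Rb‖R_L = 18.88 kΩ, so V = 17.9 × 18.88/108.7 = 3.11 V.

Unloaded: 3.52 V; loaded: 3.11 V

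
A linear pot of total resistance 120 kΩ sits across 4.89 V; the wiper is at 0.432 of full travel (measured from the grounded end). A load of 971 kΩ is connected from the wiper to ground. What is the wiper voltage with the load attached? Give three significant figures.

The wiper splits the pot into (1−α)R = 68.16 kΩ above and αR = 51.84 kΩ below.
Lower section ‖ load = 49.21 kΩ.
V_wiper = 4.89 × 49.21/(68.16 + 49.21) = 2.05 V.

V ≈ 2.05 V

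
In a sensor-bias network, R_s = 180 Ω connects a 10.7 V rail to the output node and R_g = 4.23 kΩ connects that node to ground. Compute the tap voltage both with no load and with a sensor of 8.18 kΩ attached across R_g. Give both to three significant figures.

Open-circuit: V = 10.7 × 4230/(180 + 4230) = 10.3 V.
With the load, R_g becomes R_g‖R_L = 2788 Ω, so V = 10.7 × 2788/2968 = 10.1 V.

Unloaded: 10.3 V; loaded: 10.1 V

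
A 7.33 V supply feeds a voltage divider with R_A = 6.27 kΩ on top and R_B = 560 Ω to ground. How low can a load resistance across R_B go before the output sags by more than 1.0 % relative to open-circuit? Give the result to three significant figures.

Output resistance R_th = R_A‖R_B = (6270 × 560)/6830 = 514.1 Ω.
The fractional drop is R_th/(R_th + R_L); requiring this ≤ 0.0100 gives R_L ≥ R_th(1/0.0100 − 1) = 514.1 × 99.00 = 50.9 kΩ.

R_L(min) ≈ 50.9 kΩ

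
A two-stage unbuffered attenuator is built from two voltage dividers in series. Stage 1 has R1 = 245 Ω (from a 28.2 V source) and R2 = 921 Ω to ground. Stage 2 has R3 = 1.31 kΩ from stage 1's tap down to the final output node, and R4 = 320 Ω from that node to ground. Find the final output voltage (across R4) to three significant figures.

V_out ≈ 3.91 V

Stage 2 presents R3+R4 = 1630 Ω as a load on stage 1's tap.
Stage 1's lower leg becomes R2‖(R3+R4) = 588.5 Ω, so V_mid = 28.2 × 588.5/833.5 = 19.91 V.
Stage 2 is itself unloaded: V_out = V_mid × R4/(R3+R4) = 19.91 × 320/1630 = 3.91 V.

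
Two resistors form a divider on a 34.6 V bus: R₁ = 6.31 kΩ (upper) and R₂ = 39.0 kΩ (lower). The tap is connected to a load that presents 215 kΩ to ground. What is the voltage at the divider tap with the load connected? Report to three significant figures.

The load sits in parallel with R₂: R₂‖R_L = (39.0 × 215) / (39.0 + 215) = 33.01 kΩ.
V_out = 34.6 × 33.01 / (6.31 + 33.01) = 34.6 × 33.01/39.32 = 29.0 V.
(Unloaded it would have been 29.8 V.)

V_out ≈ 29.0 V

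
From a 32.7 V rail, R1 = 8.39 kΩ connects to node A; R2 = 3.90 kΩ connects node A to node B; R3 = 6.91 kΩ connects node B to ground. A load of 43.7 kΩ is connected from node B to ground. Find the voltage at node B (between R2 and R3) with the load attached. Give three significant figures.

V ≈ 10.7 V

At node B, R3 is in parallel with the load: R3‖R_L = 5.967 kΩ.
Below node A the resistance is R2 + (R3‖R_L) = 9.867 kΩ, so V_A = 32.7 × 9.867/18.26 = 17.67 V.
Then V_B = V_A × (R3‖R_L)/(R2 + R3‖R_L) = 17.67 × 5.967/9.867 = 10.7 V.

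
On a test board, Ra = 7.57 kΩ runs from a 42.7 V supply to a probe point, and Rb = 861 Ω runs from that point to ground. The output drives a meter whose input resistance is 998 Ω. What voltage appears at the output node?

The load sits in parallel with Rb: Rb‖R_L = (861 × 998) / (861 + 998) = 462.2 Ω.
V_out = 42.7 × 462.2 / (7570 + 462.2) = 42.7 × 462.2/8032 = 2.46 V.
(Unloaded it would have been 4.36 V.)

V_out ≈ 2.46 V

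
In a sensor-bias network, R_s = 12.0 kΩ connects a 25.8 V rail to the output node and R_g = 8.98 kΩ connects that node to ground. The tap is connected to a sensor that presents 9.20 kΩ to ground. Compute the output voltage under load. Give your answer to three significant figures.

V_out ≈ 7.09 V

The load sits in parallel with R_g: R_g‖R_L = (8.98 × 9.20) / (8.98 + 9.20) = 4.544 kΩ.
V_out = 25.8 × 4.544 / (12.0 + 4.544) = 25.8 × 4.544/16.54 = 7.09 V.
(Unloaded it would have been 11.0 V.)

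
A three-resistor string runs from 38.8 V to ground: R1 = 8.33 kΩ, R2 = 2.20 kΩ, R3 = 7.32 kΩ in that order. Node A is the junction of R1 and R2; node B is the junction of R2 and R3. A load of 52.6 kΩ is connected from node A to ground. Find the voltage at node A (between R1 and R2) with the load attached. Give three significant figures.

Below node A the series string R2+R3 = 9.520 kΩ sits in parallel with the 52.6 kΩ load: 8.061 kΩ.
V_A = 38.8 × 8.061/(8.33 + 8.061) = 19.1 V.

V ≈ 19.1 V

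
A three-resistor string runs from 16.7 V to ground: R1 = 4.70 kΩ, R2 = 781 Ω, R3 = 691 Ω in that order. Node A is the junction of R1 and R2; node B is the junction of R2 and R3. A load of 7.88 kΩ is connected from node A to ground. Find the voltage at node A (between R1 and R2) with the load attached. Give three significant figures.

Below node A the series string R2+R3 = 1472 Ω sits in parallel with the 7880 Ω load: 1240 Ω.
V_A = 16.7 × 1240/(4700 + 1240) = 3.49 V.

V ≈ 3.49 V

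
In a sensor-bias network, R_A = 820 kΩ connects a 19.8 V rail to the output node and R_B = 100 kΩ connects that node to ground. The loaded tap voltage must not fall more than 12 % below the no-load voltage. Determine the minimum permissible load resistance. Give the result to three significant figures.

R_L(min) ≈ 654 kΩ

Output resistance R_th = R_A‖R_B = (820 × 100)/920.0 = 89.13 kΩ.
The fractional drop is R_th/(R_th + R_L); requiring this ≤ 0.120 gives R_L ≥ R_th(1/0.120 − 1) = 89.13 × 7.333 = 654 kΩ.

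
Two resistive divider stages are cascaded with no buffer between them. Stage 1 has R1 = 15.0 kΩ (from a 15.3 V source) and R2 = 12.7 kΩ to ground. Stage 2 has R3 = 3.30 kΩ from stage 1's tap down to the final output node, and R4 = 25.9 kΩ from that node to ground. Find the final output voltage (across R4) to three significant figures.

V_out ≈ 5.04 V

Stage 2 presents R3+R4 = 29.20 kΩ as a load on stage 1's tap.
Stage 1's lower leg becomes R2‖(R3+R4) = 8.851 kΩ, so V_mid = 15.3 × 8.851/23.85 = 5.678 V.
Stage 2 is itself unloaded: V_out = V_mid × R4/(R3+R4) = 5.678 × 25.9/29.20 = 5.04 V.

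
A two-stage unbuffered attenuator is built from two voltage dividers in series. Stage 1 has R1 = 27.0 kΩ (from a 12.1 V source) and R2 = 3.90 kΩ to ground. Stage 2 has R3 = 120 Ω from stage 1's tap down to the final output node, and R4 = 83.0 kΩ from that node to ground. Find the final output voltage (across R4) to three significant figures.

Stage 2 presents R3+R4 = 83120 Ω as a load on stage 1's tap.
Stage 1's lower leg becomes R2‖(R3+R4) = 3725 Ω, so V_mid = 12.1 × 3725/30730 = 1.467 V.
Stage 2 is itself unloaded: V_out = V_mid × R4/(R3+R4) = 1.467 × 83000/83120 = 1.46 V.

V_out ≈ 1.46 V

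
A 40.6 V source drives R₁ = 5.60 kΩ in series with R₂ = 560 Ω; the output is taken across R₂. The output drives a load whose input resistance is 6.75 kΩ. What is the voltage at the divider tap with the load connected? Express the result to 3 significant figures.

The load sits in parallel with R₂: R₂‖R_L = (560 × 6750) / (560 + 6750) = 517.1 Ω.
V_out = 40.6 × 517.1 / (5600 + 517.1) = 40.6 × 517.1/6117 = 3.43 V.

V_out ≈ 3.43 V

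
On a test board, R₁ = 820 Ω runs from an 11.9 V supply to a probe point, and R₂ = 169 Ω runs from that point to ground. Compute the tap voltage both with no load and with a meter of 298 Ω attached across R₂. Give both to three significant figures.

Unloaded: 2.03 V; loaded: 1.38 V

Open-circuit: V = 11.9 × 169/(820 + 169) = 2.03 V.
With the load, R₂ becomes R₂‖R_L = 107.8 Ω, so V = 11.9 × 107.8/927.8 = 1.38 V.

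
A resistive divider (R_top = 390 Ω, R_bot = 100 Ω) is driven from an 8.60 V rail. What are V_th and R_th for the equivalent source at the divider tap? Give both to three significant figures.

V_th is the open-circuit tap voltage: 8.60 × 100/(390 + 100) = 1.76 V.
With the supply zeroed, R_top and R_bot appear in parallel from the tap: R_th = R_top‖R_bot = (390 × 100)/490.0 = 79.6 Ω.

V_th = 1.76 V, R_th = 79.6 Ω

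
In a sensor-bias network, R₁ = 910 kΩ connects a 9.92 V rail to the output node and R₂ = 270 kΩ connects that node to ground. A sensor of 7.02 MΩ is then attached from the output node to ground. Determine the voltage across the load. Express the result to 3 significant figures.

The load sits in parallel with R₂: R₂‖R_L = (270 × 7020) / (270 + 7020) = 260.0 kΩ.
V_out = 9.92 × 260.0 / (910 + 260.0) = 9.92 × 260.0/1170 = 2.20 V.

V_out ≈ 2.20 V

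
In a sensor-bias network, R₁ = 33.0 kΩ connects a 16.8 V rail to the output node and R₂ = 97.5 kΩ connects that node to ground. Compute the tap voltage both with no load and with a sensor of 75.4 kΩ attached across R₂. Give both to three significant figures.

Open-circuit: V = 16.8 × 97.5/(33.0 + 97.5) = 12.6 V.
With the load, R₂ becomes R₂‖R_L = 42.52 kΩ, so V = 16.8 × 42.52/75.52 = 9.46 V.

Unloaded: 12.6 V; loaded: 9.46 V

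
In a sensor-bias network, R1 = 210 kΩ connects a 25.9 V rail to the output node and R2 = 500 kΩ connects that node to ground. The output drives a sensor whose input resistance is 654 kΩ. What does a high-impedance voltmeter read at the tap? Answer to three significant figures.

V_out ≈ 14.9 V

The load sits in parallel with R2: R2‖R_L = (500 × 654) / (500 + 654) = 283.4 kΩ.
V_out = 25.9 × 283.4 / (210 + 283.4) = 25.9 × 283.4/493.4 = 14.9 V.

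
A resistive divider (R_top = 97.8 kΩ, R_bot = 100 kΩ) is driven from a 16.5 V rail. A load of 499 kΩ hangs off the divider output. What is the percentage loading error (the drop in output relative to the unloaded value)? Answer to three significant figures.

Unloaded V = 16.5 × 100/197.8 = 8.3418 V.
Loaded: R_bot‖R_L = 83.31 kΩ, giving V = 16.5 × 83.31/181.1 = 7.5897 V.
Drop = (8.3418 − 7.5897) / 8.3418 = 9.02 %.

9.02 %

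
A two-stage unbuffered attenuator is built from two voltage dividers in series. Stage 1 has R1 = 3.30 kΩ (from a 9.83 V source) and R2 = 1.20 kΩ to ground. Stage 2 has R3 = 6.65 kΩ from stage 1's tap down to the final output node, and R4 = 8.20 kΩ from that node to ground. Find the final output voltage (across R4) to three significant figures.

V_out ≈ 1.37 V

Stage 2 presents R3+R4 = 14.85 kΩ as a load on stage 1's tap.
Stage 1's lower leg becomes R2‖(R3+R4) = 1.110 kΩ, so V_mid = 9.83 × 1.110/4.410 = 2.475 V.
Stage 2 is itself unloaded: V_out = V_mid × R4/(R3+R4) = 2.475 × 8.20/14.85 = 1.37 V.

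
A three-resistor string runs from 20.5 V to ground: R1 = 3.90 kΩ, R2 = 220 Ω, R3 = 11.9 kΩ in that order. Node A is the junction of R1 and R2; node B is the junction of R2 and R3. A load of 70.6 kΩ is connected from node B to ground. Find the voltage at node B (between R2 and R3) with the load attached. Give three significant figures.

V ≈ 14.6 V

At node B, R3 is in parallel with the load: R3‖R_L = 10180 Ω.
Below node A the resistance is R2 + (R3‖R_L) = 10400 Ω, so V_A = 20.5 × 10400/14300 = 14.91 V.
Then V_B = V_A × (R3‖R_L)/(R2 + R3‖R_L) = 14.91 × 10180/10400 = 14.6 V.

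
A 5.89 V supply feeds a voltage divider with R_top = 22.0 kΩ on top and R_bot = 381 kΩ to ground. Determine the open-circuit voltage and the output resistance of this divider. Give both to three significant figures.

V_th is the open-circuit tap voltage: 5.89 × 381/(22.0 + 381) = 5.57 V.
With the supply zeroed, R_top and R_bot appear in parallel from the tap: R_th = R_top‖R_bot = (22.0 × 381)/403.0 = 20.8 kΩ.

V_th = 5.57 V, R_th = 20.8 kΩ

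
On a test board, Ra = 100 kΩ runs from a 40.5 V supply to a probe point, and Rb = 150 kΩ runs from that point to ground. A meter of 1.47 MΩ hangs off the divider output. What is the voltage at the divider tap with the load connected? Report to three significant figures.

V_out ≈ 23.3 V

The load sits in parallel with Rb: Rb‖R_L = (150 × 1470) / (150 + 1470) = 136.1 kΩ.
V_out = 40.5 × 136.1 / (100 + 136.1) = 40.5 × 136.1/236.1 = 23.3 V.
(Unloaded it would have been 24.3 V.)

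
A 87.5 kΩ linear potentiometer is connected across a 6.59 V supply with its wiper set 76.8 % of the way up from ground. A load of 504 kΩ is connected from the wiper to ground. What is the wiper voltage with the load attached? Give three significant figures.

The wiper splits the pot into (1−α)R = 20.30 kΩ above and αR = 67.20 kΩ below.
Lower section ‖ load = 59.29 kΩ.
V_wiper = 6.59 × 59.29/(20.30 + 59.29) = 4.91 V.

V ≈ 4.91 V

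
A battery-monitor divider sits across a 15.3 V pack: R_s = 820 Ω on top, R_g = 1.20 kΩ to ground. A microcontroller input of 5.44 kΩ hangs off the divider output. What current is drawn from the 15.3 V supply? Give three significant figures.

R_g‖R_L = 983.1 Ω, so the source sees R_s + R_g‖R_L = 1803 Ω.
I = 15.3 V / 1803 Ω = 8.49 mA.

I ≈ 8.49 mA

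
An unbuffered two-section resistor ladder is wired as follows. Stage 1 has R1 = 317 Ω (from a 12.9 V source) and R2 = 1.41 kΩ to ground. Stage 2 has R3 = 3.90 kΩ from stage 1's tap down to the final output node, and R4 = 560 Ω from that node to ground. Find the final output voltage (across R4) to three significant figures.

Stage 2 presents R3+R4 = 4460 Ω as a load on stage 1's tap.
Stage 1's lower leg becomes R2‖(R3+R4) = 1071 Ω, so V_mid = 12.9 × 1071/1388 = 9.954 V.
Stage 2 is itself unloaded: V_out = V_mid × R4/(R3+R4) = 9.954 × 560/4460 = 1.25 V.

V_out ≈ 1.25 V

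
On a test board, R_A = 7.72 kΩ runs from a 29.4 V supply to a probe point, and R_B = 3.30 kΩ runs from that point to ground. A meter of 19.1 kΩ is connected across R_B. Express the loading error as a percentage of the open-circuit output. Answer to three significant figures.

10.8 %

The divider's output (Thévenin) resistance is R_A‖R_B = 2.312 kΩ.
Fractional drop under load = R_th/(R_th + R_L) = 2.312 / (2.312 + 19.1) = 0.1080.
So the output falls by 10.8 %.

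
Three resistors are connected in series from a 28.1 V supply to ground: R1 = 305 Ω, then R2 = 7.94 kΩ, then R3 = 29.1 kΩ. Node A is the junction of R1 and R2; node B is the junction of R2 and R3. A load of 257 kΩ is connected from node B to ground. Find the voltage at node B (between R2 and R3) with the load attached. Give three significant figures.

V ≈ 21.4 V

At node B, R3 is in parallel with the load: R3‖R_L = 26140 Ω.
Below node A the resistance is R2 + (R3‖R_L) = 34080 Ω, so V_A = 28.1 × 34080/34390 = 27.85 V.
Then V_B = V_A × (R3‖R_L)/(R2 + R3‖R_L) = 27.85 × 26140/34080 = 21.4 V.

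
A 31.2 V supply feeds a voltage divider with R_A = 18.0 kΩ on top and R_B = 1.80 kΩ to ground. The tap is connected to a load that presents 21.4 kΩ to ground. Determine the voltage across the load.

The load sits in parallel with R_B: R_B‖R_L = (1.80 × 21.4) / (1.80 + 21.4) = 1.660 kΩ.
V_out = 31.2 × 1.660 / (18.0 + 1.660) = 31.2 × 1.660/19.66 = 2.63 V.

V_out ≈ 2.63 V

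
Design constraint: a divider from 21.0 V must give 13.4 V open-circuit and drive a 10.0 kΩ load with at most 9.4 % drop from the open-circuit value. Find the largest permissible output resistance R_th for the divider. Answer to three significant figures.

R_th ≤ 1.04 kΩ

Loading drop = R_th/(R_th + R_L) ≤ 0.0940, so R_th ≤ R_L · ε/(1−ε) = 10.0 kΩ × 0.0940/0.9060 = 1.04 kΩ.
(Any R1, R2 with R2/(R1+R2) = 0.638 and R1‖R2 ≤ 1.04 kΩ will meet the spec.)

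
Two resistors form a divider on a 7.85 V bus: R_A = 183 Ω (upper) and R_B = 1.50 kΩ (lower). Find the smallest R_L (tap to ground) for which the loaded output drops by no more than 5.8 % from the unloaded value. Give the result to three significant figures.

Output resistance R_th = R_A‖R_B = (183 × 1500)/1683 = 163.1 Ω.
The fractional drop is R_th/(R_th + R_L); requiring this ≤ 0.0580 gives R_L ≥ R_th(1/0.0580 − 1) = 163.1 × 16.24 = 2.65 kΩ.

R_L(min) ≈ 2.65 kΩ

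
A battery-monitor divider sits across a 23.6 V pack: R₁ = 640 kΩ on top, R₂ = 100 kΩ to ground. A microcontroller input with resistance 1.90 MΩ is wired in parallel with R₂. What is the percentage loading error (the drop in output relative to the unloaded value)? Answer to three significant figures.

4.35 %

The divider's output (Thévenin) resistance is R₁‖R₂ = 86.49 kΩ.
Fractional drop under load = R_th/(R_th + R_L) = 86.49 / (86.49 + 1900) = 0.04354.
So the output falls by 4.35 %.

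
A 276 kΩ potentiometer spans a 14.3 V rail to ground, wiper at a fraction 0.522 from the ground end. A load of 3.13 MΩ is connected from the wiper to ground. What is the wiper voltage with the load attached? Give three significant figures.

V ≈ 7.30 V

The wiper splits the pot into (1−α)R = 131.9 kΩ above and αR = 144.1 kΩ below.
Lower section ‖ load = 137.7 kΩ.
V_wiper = 14.3 × 137.7/(131.9 + 137.7) = 7.30 V.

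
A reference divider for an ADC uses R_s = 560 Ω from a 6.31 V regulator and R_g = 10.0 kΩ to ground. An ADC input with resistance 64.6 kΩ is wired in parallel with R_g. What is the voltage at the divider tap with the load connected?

V_out ≈ 5.93 V

The load sits in parallel with R_g: R_g‖R_L = (10000 × 64600) / (10000 + 64600) = 8660 Ω.
V_out = 6.31 × 8660 / (560 + 8660) = 6.31 × 8660/9220 = 5.93 V.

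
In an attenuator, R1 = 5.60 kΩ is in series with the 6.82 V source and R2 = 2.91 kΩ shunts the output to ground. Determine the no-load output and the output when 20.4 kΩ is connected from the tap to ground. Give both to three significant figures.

Unloaded: 2.33 V; loaded: 2.13 V

Open-circuit: V = 6.82 × 2.91/(5.60 + 2.91) = 2.33 V.
With the load, R2 becomes R2‖R_L = 2.547 kΩ, so V = 6.82 × 2.547/8.147 = 2.13 V.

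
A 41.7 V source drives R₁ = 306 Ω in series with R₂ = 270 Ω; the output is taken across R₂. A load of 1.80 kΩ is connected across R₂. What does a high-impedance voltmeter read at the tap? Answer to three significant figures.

V_out ≈ 18.1 V

The load sits in parallel with R₂: R₂‖R_L = (270 × 1800) / (270 + 1800) = 234.8 Ω.
V_out = 41.7 × 234.8 / (306 + 234.8) = 41.7 × 234.8/540.8 = 18.1 V.
(Unloaded it would have been 19.5 V.)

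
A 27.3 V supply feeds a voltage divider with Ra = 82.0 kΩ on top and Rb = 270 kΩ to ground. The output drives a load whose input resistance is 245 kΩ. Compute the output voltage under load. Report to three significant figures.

V_out ≈ 16.7 V

The load sits in parallel with Rb: Rb‖R_L = (270 × 245) / (270 + 245) = 128.4 kΩ.
V_out = 27.3 × 128.4 / (82.0 + 128.4) = 27.3 × 128.4/210.4 = 16.7 V.
(Unloaded it would have been 20.9 V.)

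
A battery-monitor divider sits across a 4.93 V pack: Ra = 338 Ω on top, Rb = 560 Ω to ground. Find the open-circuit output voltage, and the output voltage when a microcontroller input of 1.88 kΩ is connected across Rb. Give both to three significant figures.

Open-circuit: V = 4.93 × 560/(338 + 560) = 3.07 V.
With the load, Rb becomes Rb‖R_L = 431.5 Ω, so V = 4.93 × 431.5/769.5 = 2.76 V.

Unloaded: 3.07 V; loaded: 2.76 V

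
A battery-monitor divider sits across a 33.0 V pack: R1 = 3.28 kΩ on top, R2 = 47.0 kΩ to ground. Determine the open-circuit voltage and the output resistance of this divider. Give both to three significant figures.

V_th = 30.8 V, R_th = 3.07 kΩ

V_th is the open-circuit tap voltage: 33.0 × 47.0/(3.28 + 47.0) = 30.8 V.
With the supply zeroed, R1 and R2 appear in parallel from the tap: R_th = R1‖R2 = (3.28 × 47.0)/50.28 = 3.07 kΩ.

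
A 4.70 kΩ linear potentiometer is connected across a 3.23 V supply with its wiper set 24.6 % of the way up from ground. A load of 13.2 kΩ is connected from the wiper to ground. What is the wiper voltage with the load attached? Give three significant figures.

V ≈ 0.745 V

The wiper splits the pot into (1−α)R = 3.544 kΩ above and αR = 1.156 kΩ below.
Lower section ‖ load = 1.063 kΩ.
V_wiper = 3.23 × 1.063/(3.544 + 1.063) = 0.745 V.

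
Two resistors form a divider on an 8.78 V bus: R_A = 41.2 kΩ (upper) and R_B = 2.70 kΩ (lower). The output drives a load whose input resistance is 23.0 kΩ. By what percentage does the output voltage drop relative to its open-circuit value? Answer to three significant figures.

9.92 %

Unloaded V = 8.78 × 2.70/43.90 = 0.54000 V.
Loaded: R_B‖R_L = 2.416 kΩ, giving V = 8.78 × 2.416/43.62 = 0.48641 V.
Drop = (0.54000 − 0.48641) / 0.54000 = 9.92 %.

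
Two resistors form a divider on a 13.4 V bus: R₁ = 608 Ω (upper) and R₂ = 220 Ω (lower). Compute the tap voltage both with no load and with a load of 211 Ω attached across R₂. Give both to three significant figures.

Open-circuit: V = 13.4 × 220/(608 + 220) = 3.56 V.
With the load, R₂ becomes R₂‖R_L = 107.7 Ω, so V = 13.4 × 107.7/715.7 = 2.02 V.

Unloaded: 3.56 V; loaded: 2.02 V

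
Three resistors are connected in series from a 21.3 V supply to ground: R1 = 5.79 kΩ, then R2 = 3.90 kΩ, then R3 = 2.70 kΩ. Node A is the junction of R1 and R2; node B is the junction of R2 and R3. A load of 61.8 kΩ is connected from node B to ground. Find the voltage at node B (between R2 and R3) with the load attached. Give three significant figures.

At node B, R3 is in parallel with the load: R3‖R_L = 2.587 kΩ.
Below node A the resistance is R2 + (R3‖R_L) = 6.487 kΩ, so V_A = 21.3 × 6.487/12.28 = 11.25 V.
Then V_B = V_A × (R3‖R_L)/(R2 + R3‖R_L) = 11.25 × 2.587/6.487 = 4.49 V.

V ≈ 4.49 V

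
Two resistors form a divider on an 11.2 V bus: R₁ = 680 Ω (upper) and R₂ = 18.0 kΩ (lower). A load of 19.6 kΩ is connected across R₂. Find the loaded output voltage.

V_out ≈ 10.4 V

The load sits in parallel with R₂: R₂‖R_L = (18000 × 19600) / (18000 + 19600) = 9383 Ω.
V_out = 11.2 × 9383 / (680 + 9383) = 11.2 × 9383/10060 = 10.4 V.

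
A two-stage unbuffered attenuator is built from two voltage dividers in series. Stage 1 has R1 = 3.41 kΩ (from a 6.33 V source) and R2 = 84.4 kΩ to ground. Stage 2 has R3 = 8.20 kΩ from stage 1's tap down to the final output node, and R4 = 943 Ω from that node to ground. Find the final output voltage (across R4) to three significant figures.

Stage 2 presents R3+R4 = 9143 Ω as a load on stage 1's tap.
Stage 1's lower leg becomes R2‖(R3+R4) = 8249 Ω, so V_mid = 6.33 × 8249/11660 = 4.479 V.
Stage 2 is itself unloaded: V_out = V_mid × R4/(R3+R4) = 4.479 × 943/9143 = 0.462 V.

V_out ≈ 0.462 V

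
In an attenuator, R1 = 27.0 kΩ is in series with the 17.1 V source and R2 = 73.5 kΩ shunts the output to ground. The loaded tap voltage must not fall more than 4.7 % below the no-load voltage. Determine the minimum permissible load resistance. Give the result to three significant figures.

Output resistance R_th = R1‖R2 = (27.0 × 73.5)/100.5 = 19.75 kΩ.
The fractional drop is R_th/(R_th + R_L); requiring this ≤ 0.0470 gives R_L ≥ R_th(1/0.0470 − 1) = 19.75 × 20.28 = 400 kΩ.

R_L(min) ≈ 400 kΩ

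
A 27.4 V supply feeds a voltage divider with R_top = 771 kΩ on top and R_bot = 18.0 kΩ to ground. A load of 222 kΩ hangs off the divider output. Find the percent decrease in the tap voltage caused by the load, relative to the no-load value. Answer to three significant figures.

The divider's output (Thévenin) resistance is R_top‖R_bot = 17.59 kΩ.
Fractional drop under load = R_th/(R_th + R_L) = 17.59 / (17.59 + 222) = 0.07341.
So the output falls by 7.34 %.

7.34 %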